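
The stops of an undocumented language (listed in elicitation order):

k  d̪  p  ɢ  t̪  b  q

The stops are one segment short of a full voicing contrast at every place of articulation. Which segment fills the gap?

Voiceless: /p/ (bilabial), /t̪/ (dental), /k/ (velar), /q/ (uvular).
Voiced: /b/ (bilabial), /d̪/ (dental), /ɢ/ (uvular).
The velar row has no voiced member, so the gap is the voiced velar stop /ɡ/.

/ɡ/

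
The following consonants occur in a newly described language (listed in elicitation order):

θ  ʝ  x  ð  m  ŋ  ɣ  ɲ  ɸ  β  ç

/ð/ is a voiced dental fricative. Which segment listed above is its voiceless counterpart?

The voiceless counterpart is a voiceless dental fricative — in this inventory, /θ/.

/θ/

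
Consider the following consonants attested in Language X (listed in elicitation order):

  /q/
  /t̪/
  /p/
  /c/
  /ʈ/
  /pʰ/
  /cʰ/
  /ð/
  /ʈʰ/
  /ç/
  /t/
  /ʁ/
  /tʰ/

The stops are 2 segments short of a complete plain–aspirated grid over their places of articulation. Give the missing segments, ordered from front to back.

place of articulation  plain     aspirated
bilabial          p         pʰ      
dental            t̪        —       
alveolar          t         tʰ      
retroflex         ʈ         ʈʰ      
palatal           c         cʰ      
uvular            q         —       
Gaps, from front to back: dental lacks aspirated (/t̪ʰ/); uvular lacks aspirated (/qʰ/).

/t̪ʰ/, /qʰ/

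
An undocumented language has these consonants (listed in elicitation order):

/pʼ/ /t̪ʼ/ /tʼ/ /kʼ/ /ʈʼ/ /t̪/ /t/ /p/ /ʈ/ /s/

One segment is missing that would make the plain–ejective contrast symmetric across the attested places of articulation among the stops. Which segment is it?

/k/

bilabial: plain /p/, ejective /pʼ/.
dental: plain /t̪/, ejective /t̪ʼ/.
alveolar: plain /t/, ejective /tʼ/.
retroflex: plain /ʈ/, ejective /ʈʼ/.
velar: plain —, ejective /kʼ/.
The velar row has no plain member, so the gap is the plain velar stop /k/.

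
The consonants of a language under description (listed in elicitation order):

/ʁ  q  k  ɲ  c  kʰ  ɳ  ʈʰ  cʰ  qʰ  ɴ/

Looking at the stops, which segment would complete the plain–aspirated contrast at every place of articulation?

/ʈ/

Plain: /c/ (palatal), /k/ (velar), /q/ (uvular).
Aspirated: /ʈʰ/ (retroflex), /cʰ/ (palatal), /kʰ/ (velar), /qʰ/ (uvular).
The retroflex row has no plain member, so the gap is the plain retroflex stop /ʈ/.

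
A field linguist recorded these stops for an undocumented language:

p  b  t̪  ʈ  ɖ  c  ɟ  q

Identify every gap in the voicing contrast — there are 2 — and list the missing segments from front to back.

place of articulation  voiceless  voiced  
bilabial          p         b       
dental            t̪        —       
retroflex         ʈ         ɖ       
palatal           c         ɟ       
uvular            q         —       
Gaps, from front to back: dental lacks voiced (/d̪/); uvular lacks voiced (/ɢ/).

/d̪/, /ɢ/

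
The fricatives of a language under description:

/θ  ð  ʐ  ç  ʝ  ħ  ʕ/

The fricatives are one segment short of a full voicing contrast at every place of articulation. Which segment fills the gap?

/ʂ/

Voiceless: /θ/ (dental), /ç/ (palatal), /ħ/ (pharyngeal).
Voiced: /ð/ (dental), /ʐ/ (retroflex), /ʝ/ (palatal), /ʕ/ (pharyngeal).
The retroflex row has no voiceless member, so the gap is the voiceless retroflex fricative /ʂ/.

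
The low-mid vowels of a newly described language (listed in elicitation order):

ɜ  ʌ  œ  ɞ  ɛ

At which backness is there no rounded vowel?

Unrounded: /ɛ/ (front), /ɜ/ (central), /ʌ/ (back).
Rounded: /œ/ (front), /ɞ/ (central).
Every backness has a rounded member except back, where /ɔ/ would be expected.

back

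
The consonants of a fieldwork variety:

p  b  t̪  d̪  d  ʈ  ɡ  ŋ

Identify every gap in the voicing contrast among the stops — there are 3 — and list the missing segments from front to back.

/t/, /ɖ/, /k/

Voiceless: /p/ (bilabial), /t̪/ (dental), /ʈ/ (retroflex).
Voiced: /b/ (bilabial), /d̪/ (dental), /d/ (alveolar), /ɡ/ (velar).
Gaps, from front to back: alveolar lacks voiceless (/t/); retroflex lacks voiced (/ɖ/); velar lacks voiceless (/k/).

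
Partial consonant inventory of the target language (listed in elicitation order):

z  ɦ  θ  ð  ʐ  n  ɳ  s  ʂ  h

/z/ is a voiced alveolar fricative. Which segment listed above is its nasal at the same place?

The nasal at the same place is an alveolar nasal — in this inventory, /n/.

/n/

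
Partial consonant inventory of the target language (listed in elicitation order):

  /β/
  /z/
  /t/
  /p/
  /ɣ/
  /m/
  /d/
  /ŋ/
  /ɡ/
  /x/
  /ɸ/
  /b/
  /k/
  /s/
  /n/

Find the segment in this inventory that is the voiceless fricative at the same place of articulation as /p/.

/p/ is a voiceless bilabial stop.
The voiceless fricative at the same place is a voiceless bilabial fricative — in this inventory, /ɸ/.

/ɸ/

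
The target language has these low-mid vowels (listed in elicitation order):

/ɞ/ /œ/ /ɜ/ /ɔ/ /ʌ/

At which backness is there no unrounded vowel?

backness          unrounded  rounded 
front             —         œ       
central           ɜ         ɞ       
back              ʌ         ɔ       
Every backness has an unrounded member except front, where /ɛ/ would be expected.

front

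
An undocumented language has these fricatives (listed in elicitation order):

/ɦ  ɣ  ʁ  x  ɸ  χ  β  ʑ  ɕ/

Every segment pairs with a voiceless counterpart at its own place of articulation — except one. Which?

Bilabial: /ɸ/ ~ /β/
Alveolo-palatal: /ɕ/ ~ /ʑ/
Velar: /x/ ~ /ɣ/
Uvular: /χ/ ~ /ʁ/
Glottal: only /ɦ/ (voiced); no voiceless partner.
So /ɦ/ is the unpaired segment.

/ɦ/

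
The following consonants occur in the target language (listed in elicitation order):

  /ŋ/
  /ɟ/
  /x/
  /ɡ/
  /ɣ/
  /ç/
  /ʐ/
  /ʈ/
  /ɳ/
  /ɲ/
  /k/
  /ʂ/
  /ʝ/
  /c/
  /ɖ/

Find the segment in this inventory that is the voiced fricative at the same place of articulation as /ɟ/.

/ʝ/

/ɟ/ is a voiced palatal stop.
The voiced fricative at the same place is a voiced palatal fricative — in this inventory, /ʝ/.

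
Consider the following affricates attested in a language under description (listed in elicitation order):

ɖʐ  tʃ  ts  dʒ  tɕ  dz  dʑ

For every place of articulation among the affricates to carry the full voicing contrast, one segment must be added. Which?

alveolar: voiceless /ts/, voiced /dz/.
postalveolar: voiceless /tʃ/, voiced /dʒ/.
retroflex: voiceless —, voiced /ɖʐ/.
alveolo-palatal: voiceless /tɕ/, voiced /dʑ/.
The retroflex row has no voiceless member, so the gap is the voiceless retroflex affricate /ʈʂ/.

/ʈʂ/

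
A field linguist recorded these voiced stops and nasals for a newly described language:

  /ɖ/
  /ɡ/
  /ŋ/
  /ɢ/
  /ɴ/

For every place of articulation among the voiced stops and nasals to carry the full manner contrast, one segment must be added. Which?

place of articulation  oral stop  nasal   
retroflex         ɖ         —       
velar             ɡ         ŋ       
uvular            ɢ         ɴ       
The retroflex row has no nasal member, so the gap is the retroflex nasal /ɳ/.

/ɳ/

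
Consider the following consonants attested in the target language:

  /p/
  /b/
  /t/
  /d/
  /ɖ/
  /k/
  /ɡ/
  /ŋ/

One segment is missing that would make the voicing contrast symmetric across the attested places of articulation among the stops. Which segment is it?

place of articulation  voiceless  voiced  
bilabial          p         b       
alveolar          t         d       
retroflex         —         ɖ       
velar             k         ɡ       
The retroflex row has no voiceless member, so the gap is the voiceless retroflex stop /ʈ/.

/ʈ/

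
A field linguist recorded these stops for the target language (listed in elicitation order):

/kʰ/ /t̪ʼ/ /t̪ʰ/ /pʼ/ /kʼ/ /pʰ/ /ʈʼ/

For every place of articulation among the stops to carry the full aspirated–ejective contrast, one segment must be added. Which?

Aspirated: /pʰ/ (bilabial), /t̪ʰ/ (dental), /kʰ/ (velar).
Ejective: /pʼ/ (bilabial), /t̪ʼ/ (dental), /ʈʼ/ (retroflex), /kʼ/ (velar).
The retroflex row has no aspirated member, so the gap is the aspirated retroflex stop /ʈʰ/.

/ʈʰ/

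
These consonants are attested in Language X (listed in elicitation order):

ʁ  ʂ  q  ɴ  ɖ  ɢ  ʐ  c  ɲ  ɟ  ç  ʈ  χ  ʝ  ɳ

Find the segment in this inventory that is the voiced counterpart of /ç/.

/ç/ is a voiceless palatal fricative.
The voiced counterpart is a voiced palatal fricative — in this inventory, /ʝ/.

/ʝ/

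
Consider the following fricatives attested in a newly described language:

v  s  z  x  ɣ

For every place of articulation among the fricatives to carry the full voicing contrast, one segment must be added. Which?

/f/

place of articulation  voiceless  voiced  
labiodental       —         v       
alveolar          s         z       
velar             x         ɣ       
The labiodental row has no voiceless member, so the gap is the voiceless labiodental fricative /f/.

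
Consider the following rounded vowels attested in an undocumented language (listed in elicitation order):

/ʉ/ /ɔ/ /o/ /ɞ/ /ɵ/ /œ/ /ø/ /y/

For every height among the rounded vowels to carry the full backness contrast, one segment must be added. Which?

height            front     central   back    
high              y         ʉ         —       
high-mid          ø         ɵ         o       
low-mid           œ         ɞ         ɔ       
The high row has no back member, so the gap is the high back rounded vowel /u/.

/u/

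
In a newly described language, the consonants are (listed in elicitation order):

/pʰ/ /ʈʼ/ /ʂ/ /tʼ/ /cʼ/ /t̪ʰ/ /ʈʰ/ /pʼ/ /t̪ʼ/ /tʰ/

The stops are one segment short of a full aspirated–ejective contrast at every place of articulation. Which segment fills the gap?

Aspirated: /pʰ/ (bilabial), /t̪ʰ/ (dental), /tʰ/ (alveolar), /ʈʰ/ (retroflex).
Ejective: /pʼ/ (bilabial), /t̪ʼ/ (dental), /tʼ/ (alveolar), /ʈʼ/ (retroflex), /cʼ/ (palatal).
The palatal row has no aspirated member, so the gap is the aspirated palatal stop /cʰ/.

/cʰ/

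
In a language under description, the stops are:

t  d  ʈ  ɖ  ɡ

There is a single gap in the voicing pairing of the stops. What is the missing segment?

/k/

Voiceless: /t/ (alveolar), /ʈ/ (retroflex).
Voiced: /d/ (alveolar), /ɖ/ (retroflex), /ɡ/ (velar).
The velar row has no voiceless member, so the gap is the voiceless velar stop /k/.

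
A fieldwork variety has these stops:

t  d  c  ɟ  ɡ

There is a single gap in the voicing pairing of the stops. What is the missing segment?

/k/

place of articulation  voiceless  voiced  
alveolar          t         d       
palatal           c         ɟ       
velar             —         ɡ       
The velar row has no voiceless member, so the gap is the voiceless velar stop /k/.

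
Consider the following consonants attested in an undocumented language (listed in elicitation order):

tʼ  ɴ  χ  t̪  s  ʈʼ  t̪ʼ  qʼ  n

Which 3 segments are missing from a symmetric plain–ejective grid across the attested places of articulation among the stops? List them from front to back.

place of articulation  plain     ejective
dental            t̪        t̪ʼ     
alveolar          —         tʼ      
retroflex         —         ʈʼ      
uvular            —         qʼ      
Gaps, from front to back: alveolar lacks plain (/t/); retroflex lacks plain (/ʈ/); uvular lacks plain (/q/).

/t/, /ʈ/, /q/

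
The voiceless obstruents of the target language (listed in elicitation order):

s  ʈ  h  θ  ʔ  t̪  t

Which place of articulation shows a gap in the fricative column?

retroflex

Stop: /t̪/ (dental), /t/ (alveolar), /ʈ/ (retroflex), /ʔ/ (glottal).
Fricative: /θ/ (dental), /s/ (alveolar), /h/ (glottal).
Every place of articulation has a fricative member except retroflex, where /ʂ/ would be expected.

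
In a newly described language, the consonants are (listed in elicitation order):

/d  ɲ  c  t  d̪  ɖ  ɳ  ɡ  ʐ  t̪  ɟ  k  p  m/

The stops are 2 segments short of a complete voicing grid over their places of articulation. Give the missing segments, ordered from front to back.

/b/, /ʈ/

bilabial: voiceless /p/, voiced —.
dental: voiceless /t̪/, voiced /d̪/.
alveolar: voiceless /t/, voiced /d/.
retroflex: voiceless —, voiced /ɖ/.
palatal: voiceless /c/, voiced /ɟ/.
velar: voiceless /k/, voiced /ɡ/.
Gaps, from front to back: bilabial lacks voiced (/b/); retroflex lacks voiceless (/ʈ/).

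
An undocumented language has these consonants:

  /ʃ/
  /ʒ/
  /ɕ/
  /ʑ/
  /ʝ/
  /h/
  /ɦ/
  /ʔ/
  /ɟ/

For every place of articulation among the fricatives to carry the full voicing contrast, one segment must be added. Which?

Voiceless: /ʃ/ (postalveolar), /ɕ/ (alveolo-palatal), /h/ (glottal).
Voiced: /ʒ/ (postalveolar), /ʑ/ (alveolo-palatal), /ʝ/ (palatal), /ɦ/ (glottal).
The palatal row has no voiceless member, so the gap is the voiceless palatal fricative /ç/.

/ç/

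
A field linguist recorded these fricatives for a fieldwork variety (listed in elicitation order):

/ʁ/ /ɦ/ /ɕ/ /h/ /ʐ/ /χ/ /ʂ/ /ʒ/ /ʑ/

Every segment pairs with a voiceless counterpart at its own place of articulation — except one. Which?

Retroflex: /ʂ/ ~ /ʐ/
Alveolo-palatal: /ɕ/ ~ /ʑ/
Uvular: /χ/ ~ /ʁ/
Glottal: /h/ ~ /ɦ/
Postalveolar: only /ʒ/ (voiced); no voiceless partner.
So /ʒ/ is the unpaired segment.

/ʒ/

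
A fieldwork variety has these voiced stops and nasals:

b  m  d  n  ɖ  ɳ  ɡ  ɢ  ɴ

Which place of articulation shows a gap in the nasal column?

velar

bilabial: oral stop /b/, nasal /m/.
alveolar: oral stop /d/, nasal /n/.
retroflex: oral stop /ɖ/, nasal /ɳ/.
velar: oral stop /ɡ/, nasal —.
uvular: oral stop /ɢ/, nasal /ɴ/.
Every place of articulation has a nasal member except velar, where /ŋ/ would be expected.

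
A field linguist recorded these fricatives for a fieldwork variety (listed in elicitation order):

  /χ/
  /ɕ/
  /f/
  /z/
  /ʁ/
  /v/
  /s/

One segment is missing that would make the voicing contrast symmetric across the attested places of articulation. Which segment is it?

Voiceless: /f/ (labiodental), /s/ (alveolar), /ɕ/ (alveolo-palatal), /χ/ (uvular).
Voiced: /v/ (labiodental), /z/ (alveolar), /ʁ/ (uvular).
The alveolo-palatal row has no voiced member, so the gap is the voiced alveolo-palatal fricative /ʑ/.

/ʑ/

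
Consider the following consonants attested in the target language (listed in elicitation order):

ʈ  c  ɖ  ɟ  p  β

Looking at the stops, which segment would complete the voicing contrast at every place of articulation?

/b/

bilabial: voiceless /p/, voiced —.
retroflex: voiceless /ʈ/, voiced /ɖ/.
palatal: voiceless /c/, voiced /ɟ/.
The bilabial row has no voiced member, so the gap is the voiced bilabial stop /b/.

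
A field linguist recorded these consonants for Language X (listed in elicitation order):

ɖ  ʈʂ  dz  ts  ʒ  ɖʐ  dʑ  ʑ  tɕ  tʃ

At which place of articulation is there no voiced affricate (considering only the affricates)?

postalveolar

place of articulation  voiceless  voiced  
alveolar          ts        dz      
postalveolar      tʃ        —       
retroflex         ʈʂ        ɖʐ      
alveolo-palatal   tɕ        dʑ      
Every place of articulation has a voiced member except postalveolar, where /dʒ/ would be expected.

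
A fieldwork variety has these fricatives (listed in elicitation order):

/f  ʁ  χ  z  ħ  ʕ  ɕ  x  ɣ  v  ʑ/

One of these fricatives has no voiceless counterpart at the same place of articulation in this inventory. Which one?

/z/

Labiodental: /f/ ~ /v/
Alveolo-palatal: /ɕ/ ~ /ʑ/
Velar: /x/ ~ /ɣ/
Uvular: /χ/ ~ /ʁ/
Pharyngeal: /ħ/ ~ /ʕ/
Alveolar: only /z/ (voiced); no voiceless partner.
So /z/ is the unpaired segment.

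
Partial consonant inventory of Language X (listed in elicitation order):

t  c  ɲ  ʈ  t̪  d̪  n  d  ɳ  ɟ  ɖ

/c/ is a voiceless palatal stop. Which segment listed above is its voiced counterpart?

/ɟ/

The voiced counterpart is a voiced palatal stop — in this inventory, /ɟ/.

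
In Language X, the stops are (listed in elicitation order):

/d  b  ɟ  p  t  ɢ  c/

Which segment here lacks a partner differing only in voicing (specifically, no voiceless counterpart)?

Bilabial: /p/ ~ /b/
Alveolar: /t/ ~ /d/
Palatal: /c/ ~ /ɟ/
Uvular: only /ɢ/ (voiced); no voiceless partner.
So /ɢ/ is the unpaired segment.

/ɢ/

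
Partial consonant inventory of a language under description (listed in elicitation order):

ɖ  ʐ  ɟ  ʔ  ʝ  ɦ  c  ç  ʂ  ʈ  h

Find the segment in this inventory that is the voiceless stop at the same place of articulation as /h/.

/h/ is a voiceless glottal fricative.
The voiceless stop at the same place is a voiceless glottal stop — in this inventory, /ʔ/.

/ʔ/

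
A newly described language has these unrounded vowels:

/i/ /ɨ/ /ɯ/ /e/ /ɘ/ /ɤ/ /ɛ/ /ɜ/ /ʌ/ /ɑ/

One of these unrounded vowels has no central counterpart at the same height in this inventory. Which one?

/ɑ/

High: /i/ ~ /ɨ/ ~ /ɯ/
High-mid: /e/ ~ /ɘ/ ~ /ɤ/
Low-mid: /ɛ/ ~ /ɜ/ ~ /ʌ/
Low: only /ɑ/ (back); no central partner.
So /ɑ/ is the unpaired segment.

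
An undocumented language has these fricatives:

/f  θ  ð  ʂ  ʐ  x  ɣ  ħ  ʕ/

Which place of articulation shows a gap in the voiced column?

labiodental

labiodental: voiceless /f/, voiced —.
dental: voiceless /θ/, voiced /ð/.
retroflex: voiceless /ʂ/, voiced /ʐ/.
velar: voiceless /x/, voiced /ɣ/.
pharyngeal: voiceless /ħ/, voiced /ʕ/.
Every place of articulation has a voiced member except labiodental, where /v/ would be expected.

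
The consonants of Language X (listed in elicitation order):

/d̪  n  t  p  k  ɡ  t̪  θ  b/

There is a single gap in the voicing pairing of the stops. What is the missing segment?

/d/

Voiceless: /p/ (bilabial), /t̪/ (dental), /t/ (alveolar), /k/ (velar).
Voiced: /b/ (bilabial), /d̪/ (dental), /ɡ/ (velar).
The alveolar row has no voiced member, so the gap is the voiced alveolar stop /d/.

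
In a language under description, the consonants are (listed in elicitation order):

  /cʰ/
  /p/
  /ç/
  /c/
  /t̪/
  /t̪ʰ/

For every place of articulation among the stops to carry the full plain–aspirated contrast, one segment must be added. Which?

bilabial: plain /p/, aspirated —.
dental: plain /t̪/, aspirated /t̪ʰ/.
palatal: plain /c/, aspirated /cʰ/.
The bilabial row has no aspirated member, so the gap is the aspirated bilabial stop /pʰ/.

/pʰ/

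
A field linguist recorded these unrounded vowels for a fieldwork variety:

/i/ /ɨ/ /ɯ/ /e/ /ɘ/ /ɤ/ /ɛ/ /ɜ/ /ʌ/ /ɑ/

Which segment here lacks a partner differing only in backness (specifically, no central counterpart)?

High: /i/ ~ /ɨ/ ~ /ɯ/
High-mid: /e/ ~ /ɘ/ ~ /ɤ/
Low-mid: /ɛ/ ~ /ɜ/ ~ /ʌ/
Low: only /ɑ/ (back); no central partner.
So /ɑ/ is the unpaired segment.

/ɑ/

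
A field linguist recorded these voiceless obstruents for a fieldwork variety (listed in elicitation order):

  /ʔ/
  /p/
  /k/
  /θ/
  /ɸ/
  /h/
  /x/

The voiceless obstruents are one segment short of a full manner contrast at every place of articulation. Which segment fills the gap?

/t̪/

Stop: /p/ (bilabial), /k/ (velar), /ʔ/ (glottal).
Fricative: /ɸ/ (bilabial), /θ/ (dental), /x/ (velar), /h/ (glottal).
The dental row has no stop member, so the gap is the dental stop /t̪/.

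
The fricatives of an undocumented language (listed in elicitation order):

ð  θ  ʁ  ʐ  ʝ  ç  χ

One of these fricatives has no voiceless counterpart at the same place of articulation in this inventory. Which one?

/ʐ/

Dental: /θ/ ~ /ð/
Palatal: /ç/ ~ /ʝ/
Uvular: /χ/ ~ /ʁ/
Retroflex: only /ʐ/ (voiced); no voiceless partner.
So /ʐ/ is the unpaired segment.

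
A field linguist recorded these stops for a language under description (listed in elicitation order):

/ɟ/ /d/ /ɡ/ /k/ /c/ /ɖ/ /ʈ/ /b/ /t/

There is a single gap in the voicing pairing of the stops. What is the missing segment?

place of articulation  voiceless  voiced  
bilabial          —         b       
alveolar          t         d       
retroflex         ʈ         ɖ       
palatal           c         ɟ       
velar             k         ɡ       
The bilabial row has no voiceless member, so the gap is the voiceless bilabial stop /p/.

/p/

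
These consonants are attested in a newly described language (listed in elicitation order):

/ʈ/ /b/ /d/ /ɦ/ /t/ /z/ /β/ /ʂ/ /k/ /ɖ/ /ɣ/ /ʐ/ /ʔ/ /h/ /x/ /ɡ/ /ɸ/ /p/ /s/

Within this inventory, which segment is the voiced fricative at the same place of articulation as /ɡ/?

/ɡ/ is a voiced velar stop.
The voiced fricative at the same place is a voiced velar fricative — in this inventory, /ɣ/.

/ɣ/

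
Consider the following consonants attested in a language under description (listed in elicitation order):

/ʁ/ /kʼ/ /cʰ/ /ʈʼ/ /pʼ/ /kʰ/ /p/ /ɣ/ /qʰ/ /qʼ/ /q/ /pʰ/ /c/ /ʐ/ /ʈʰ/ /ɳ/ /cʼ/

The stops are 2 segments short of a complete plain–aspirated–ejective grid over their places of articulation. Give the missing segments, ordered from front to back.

/ʈ/, /k/

bilabial: plain /p/, aspirated /pʰ/, ejective /pʼ/.
retroflex: plain —, aspirated /ʈʰ/, ejective /ʈʼ/.
palatal: plain /c/, aspirated /cʰ/, ejective /cʼ/.
velar: plain —, aspirated /kʰ/, ejective /kʼ/.
uvular: plain /q/, aspirated /qʰ/, ejective /qʼ/.
Gaps, from front to back: retroflex lacks plain (/ʈ/); velar lacks plain (/k/).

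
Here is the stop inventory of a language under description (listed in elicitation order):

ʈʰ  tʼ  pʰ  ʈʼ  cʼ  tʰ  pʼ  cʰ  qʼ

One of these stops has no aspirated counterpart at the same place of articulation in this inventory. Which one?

Bilabial: /pʰ/ ~ /pʼ/
Alveolar: /tʰ/ ~ /tʼ/
Retroflex: /ʈʰ/ ~ /ʈʼ/
Palatal: /cʰ/ ~ /cʼ/
Uvular: only /qʼ/ (ejective); no aspirated partner.
So /qʼ/ is the unpaired segment.

/qʼ/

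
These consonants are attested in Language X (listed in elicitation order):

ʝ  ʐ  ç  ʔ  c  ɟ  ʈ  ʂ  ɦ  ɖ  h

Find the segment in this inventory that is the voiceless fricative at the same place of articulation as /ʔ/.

/h/

/ʔ/ is a voiceless glottal stop.
The voiceless fricative at the same place is a voiceless glottal fricative — in this inventory, /h/.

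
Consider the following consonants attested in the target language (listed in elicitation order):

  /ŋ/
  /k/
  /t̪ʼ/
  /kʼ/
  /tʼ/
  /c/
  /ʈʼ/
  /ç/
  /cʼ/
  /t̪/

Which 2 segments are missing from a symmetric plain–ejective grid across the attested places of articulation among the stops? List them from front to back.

Plain: /t̪/ (dental), /c/ (palatal), /k/ (velar).
Ejective: /t̪ʼ/ (dental), /tʼ/ (alveolar), /ʈʼ/ (retroflex), /cʼ/ (palatal), /kʼ/ (velar).
Gaps, from front to back: alveolar lacks plain (/t/); retroflex lacks plain (/ʈ/).

/t/, /ʈ/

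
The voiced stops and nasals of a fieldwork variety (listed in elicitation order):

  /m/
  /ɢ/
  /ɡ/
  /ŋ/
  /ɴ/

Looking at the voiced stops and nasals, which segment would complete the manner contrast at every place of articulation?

Oral stop: /ɡ/ (velar), /ɢ/ (uvular).
Nasal: /m/ (bilabial), /ŋ/ (velar), /ɴ/ (uvular).
The bilabial row has no oral stop member, so the gap is the bilabial oral stop /b/.

/b/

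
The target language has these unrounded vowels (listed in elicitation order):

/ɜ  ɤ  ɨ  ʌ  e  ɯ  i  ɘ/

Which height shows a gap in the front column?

Front: /i/ (high), /e/ (high-mid).
Central: /ɨ/ (high), /ɘ/ (high-mid), /ɜ/ (low-mid).
Back: /ɯ/ (high), /ɤ/ (high-mid), /ʌ/ (low-mid).
Every height has a front member except low-mid, where /ɛ/ would be expected.

low-mid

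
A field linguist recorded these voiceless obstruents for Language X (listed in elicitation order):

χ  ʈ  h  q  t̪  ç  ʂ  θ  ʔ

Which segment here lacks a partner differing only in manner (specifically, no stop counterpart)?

Dental: /t̪/ ~ /θ/
Retroflex: /ʈ/ ~ /ʂ/
Uvular: /q/ ~ /χ/
Glottal: /ʔ/ ~ /h/
Palatal: only /ç/ (fricative); no stop partner.
So /ç/ is the unpaired segment.

/ç/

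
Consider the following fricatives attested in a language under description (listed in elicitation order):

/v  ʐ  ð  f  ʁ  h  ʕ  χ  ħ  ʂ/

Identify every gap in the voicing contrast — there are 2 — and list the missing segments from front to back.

/θ/, /ɦ/

place of articulation  voiceless  voiced  
labiodental       f         v       
dental            —         ð       
retroflex         ʂ         ʐ       
uvular            χ         ʁ       
pharyngeal        ħ         ʕ       
glottal           h         —       
Gaps, from front to back: dental lacks voiceless (/θ/); glottal lacks voiced (/ɦ/).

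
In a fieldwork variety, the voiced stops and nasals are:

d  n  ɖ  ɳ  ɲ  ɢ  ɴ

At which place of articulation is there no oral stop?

Oral stop: /d/ (alveolar), /ɖ/ (retroflex), /ɢ/ (uvular).
Nasal: /n/ (alveolar), /ɳ/ (retroflex), /ɲ/ (palatal), /ɴ/ (uvular).
Every place of articulation has an oral stop member except palatal, where /ɟ/ would be expected.

palatal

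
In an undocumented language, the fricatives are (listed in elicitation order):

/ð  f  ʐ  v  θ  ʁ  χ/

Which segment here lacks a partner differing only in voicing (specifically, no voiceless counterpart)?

Labiodental: /f/ ~ /v/
Dental: /θ/ ~ /ð/
Uvular: /χ/ ~ /ʁ/
Retroflex: only /ʐ/ (voiced); no voiceless partner.
So /ʐ/ is the unpaired segment.

/ʐ/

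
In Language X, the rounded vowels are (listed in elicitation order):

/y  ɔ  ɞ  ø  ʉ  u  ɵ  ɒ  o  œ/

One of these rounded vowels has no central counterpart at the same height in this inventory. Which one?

/ɒ/

High: /y/ ~ /ʉ/ ~ /u/
High-mid: /ø/ ~ /ɵ/ ~ /o/
Low-mid: /œ/ ~ /ɞ/ ~ /ɔ/
Low: only /ɒ/ (back); no central partner.
So /ɒ/ is the unpaired segment.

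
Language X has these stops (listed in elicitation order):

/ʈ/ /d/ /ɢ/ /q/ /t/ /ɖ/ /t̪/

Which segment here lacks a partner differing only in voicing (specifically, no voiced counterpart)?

Alveolar: /t/ ~ /d/
Retroflex: /ʈ/ ~ /ɖ/
Uvular: /q/ ~ /ɢ/
Dental: only /t̪/ (voiceless); no voiced partner.
So /t̪/ is the unpaired segment.

/t̪/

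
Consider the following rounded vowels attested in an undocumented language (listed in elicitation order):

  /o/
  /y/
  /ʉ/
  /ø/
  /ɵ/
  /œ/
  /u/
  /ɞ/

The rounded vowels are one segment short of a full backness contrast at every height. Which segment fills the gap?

/ɔ/

Front: /y/ (high), /ø/ (high-mid), /œ/ (low-mid).
Central: /ʉ/ (high), /ɵ/ (high-mid), /ɞ/ (low-mid).
Back: /u/ (high), /o/ (high-mid).
The low-mid row has no back member, so the gap is the low-mid back rounded vowel /ɔ/.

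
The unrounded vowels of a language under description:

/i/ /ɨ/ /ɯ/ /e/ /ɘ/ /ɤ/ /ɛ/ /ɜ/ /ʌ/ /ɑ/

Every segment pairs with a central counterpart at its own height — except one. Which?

High: /i/ ~ /ɨ/ ~ /ɯ/
High-mid: /e/ ~ /ɘ/ ~ /ɤ/
Low-mid: /ɛ/ ~ /ɜ/ ~ /ʌ/
Low: only /ɑ/ (back); no central partner.
So /ɑ/ is the unpaired segment.

/ɑ/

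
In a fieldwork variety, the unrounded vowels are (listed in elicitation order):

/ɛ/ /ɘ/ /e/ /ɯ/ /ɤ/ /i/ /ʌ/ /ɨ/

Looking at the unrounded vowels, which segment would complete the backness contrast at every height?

/ɜ/

high: front /i/, central /ɨ/, back /ɯ/.
high-mid: front /e/, central /ɘ/, back /ɤ/.
low-mid: front /ɛ/, central —, back /ʌ/.
The low-mid row has no central member, so the gap is the low-mid central unrounded vowel /ɜ/.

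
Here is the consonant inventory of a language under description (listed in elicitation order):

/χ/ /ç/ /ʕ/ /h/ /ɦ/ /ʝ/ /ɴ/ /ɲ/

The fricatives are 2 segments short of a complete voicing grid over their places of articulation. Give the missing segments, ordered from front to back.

/ʁ/, /ħ/

Voiceless: /ç/ (palatal), /χ/ (uvular), /h/ (glottal).
Voiced: /ʝ/ (palatal), /ʕ/ (pharyngeal), /ɦ/ (glottal).
Gaps, from front to back: uvular lacks voiced (/ʁ/); pharyngeal lacks voiceless (/ħ/).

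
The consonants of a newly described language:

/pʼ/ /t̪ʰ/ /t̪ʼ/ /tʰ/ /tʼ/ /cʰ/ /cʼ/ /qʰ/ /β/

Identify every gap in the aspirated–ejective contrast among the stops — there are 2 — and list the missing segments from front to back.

/pʰ/, /qʼ/

bilabial: aspirated —, ejective /pʼ/.
dental: aspirated /t̪ʰ/, ejective /t̪ʼ/.
alveolar: aspirated /tʰ/, ejective /tʼ/.
palatal: aspirated /cʰ/, ejective /cʼ/.
uvular: aspirated /qʰ/, ejective —.
Gaps, from front to back: bilabial lacks aspirated (/pʰ/); uvular lacks ejective (/qʼ/).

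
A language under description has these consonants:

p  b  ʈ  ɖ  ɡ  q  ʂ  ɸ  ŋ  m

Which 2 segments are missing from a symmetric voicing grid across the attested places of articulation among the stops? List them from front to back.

place of articulation  voiceless  voiced  
bilabial          p         b       
retroflex         ʈ         ɖ       
velar             —         ɡ       
uvular            q         —       
Gaps, from front to back: velar lacks voiceless (/k/); uvular lacks voiced (/ɢ/).

/k/, /ɢ/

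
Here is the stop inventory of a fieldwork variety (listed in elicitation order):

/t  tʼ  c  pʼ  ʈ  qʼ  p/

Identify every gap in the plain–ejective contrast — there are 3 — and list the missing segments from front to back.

Plain: /p/ (bilabial), /t/ (alveolar), /ʈ/ (retroflex), /c/ (palatal).
Ejective: /pʼ/ (bilabial), /tʼ/ (alveolar), /qʼ/ (uvular).
Gaps, from front to back: retroflex lacks ejective (/ʈʼ/); palatal lacks ejective (/cʼ/); uvular lacks plain (/q/).

/ʈʼ/, /cʼ/, /q/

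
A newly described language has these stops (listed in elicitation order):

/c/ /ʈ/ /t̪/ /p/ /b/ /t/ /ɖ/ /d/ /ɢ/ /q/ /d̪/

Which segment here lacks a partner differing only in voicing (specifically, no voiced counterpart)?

/c/

Bilabial: /p/ ~ /b/
Dental: /t̪/ ~ /d̪/
Alveolar: /t/ ~ /d/
Retroflex: /ʈ/ ~ /ɖ/
Uvular: /q/ ~ /ɢ/
Palatal: only /c/ (voiceless); no voiced partner.
So /c/ is the unpaired segment.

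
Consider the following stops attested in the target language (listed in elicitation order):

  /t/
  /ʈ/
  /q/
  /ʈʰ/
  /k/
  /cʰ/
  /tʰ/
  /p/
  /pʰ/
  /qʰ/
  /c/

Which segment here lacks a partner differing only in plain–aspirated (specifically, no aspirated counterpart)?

Bilabial: /p/ ~ /pʰ/
Alveolar: /t/ ~ /tʰ/
Retroflex: /ʈ/ ~ /ʈʰ/
Palatal: /c/ ~ /cʰ/
Uvular: /q/ ~ /qʰ/
Velar: only /k/ (plain); no aspirated partner.
So /k/ is the unpaired segment.

/k/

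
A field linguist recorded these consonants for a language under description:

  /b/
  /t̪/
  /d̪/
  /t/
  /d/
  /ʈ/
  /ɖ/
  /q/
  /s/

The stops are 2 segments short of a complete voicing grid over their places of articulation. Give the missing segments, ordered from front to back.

Voiceless: /t̪/ (dental), /t/ (alveolar), /ʈ/ (retroflex), /q/ (uvular).
Voiced: /b/ (bilabial), /d̪/ (dental), /d/ (alveolar), /ɖ/ (retroflex).
Gaps, from front to back: bilabial lacks voiceless (/p/); uvular lacks voiced (/ɢ/).

/p/, /ɢ/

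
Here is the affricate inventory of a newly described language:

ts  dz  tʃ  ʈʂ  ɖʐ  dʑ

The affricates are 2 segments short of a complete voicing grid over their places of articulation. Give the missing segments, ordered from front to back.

/dʒ/, /tɕ/

Voiceless: /ts/ (alveolar), /tʃ/ (postalveolar), /ʈʂ/ (retroflex).
Voiced: /dz/ (alveolar), /ɖʐ/ (retroflex), /dʑ/ (alveolo-palatal).
Gaps, from front to back: postalveolar lacks voiced (/dʒ/); alveolo-palatal lacks voiceless (/tɕ/).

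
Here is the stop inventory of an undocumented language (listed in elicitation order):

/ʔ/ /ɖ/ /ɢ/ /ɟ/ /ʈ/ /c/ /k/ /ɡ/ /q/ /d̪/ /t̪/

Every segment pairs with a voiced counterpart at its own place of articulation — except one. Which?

/ʔ/

Dental: /t̪/ ~ /d̪/
Retroflex: /ʈ/ ~ /ɖ/
Palatal: /c/ ~ /ɟ/
Velar: /k/ ~ /ɡ/
Uvular: /q/ ~ /ɢ/
Glottal: only /ʔ/ (voiceless); no voiced partner.
So /ʔ/ is the unpaired segment.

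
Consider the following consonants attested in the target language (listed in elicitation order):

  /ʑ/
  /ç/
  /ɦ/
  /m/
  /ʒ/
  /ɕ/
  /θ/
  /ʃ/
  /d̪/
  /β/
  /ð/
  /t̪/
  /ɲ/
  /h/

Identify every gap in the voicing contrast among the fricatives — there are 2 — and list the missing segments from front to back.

/ɸ/, /ʝ/

Voiceless: /θ/ (dental), /ʃ/ (postalveolar), /ɕ/ (alveolo-palatal), /ç/ (palatal), /h/ (glottal).
Voiced: /β/ (bilabial), /ð/ (dental), /ʒ/ (postalveolar), /ʑ/ (alveolo-palatal), /ɦ/ (glottal).
Gaps, from front to back: bilabial lacks voiceless (/ɸ/); palatal lacks voiced (/ʝ/).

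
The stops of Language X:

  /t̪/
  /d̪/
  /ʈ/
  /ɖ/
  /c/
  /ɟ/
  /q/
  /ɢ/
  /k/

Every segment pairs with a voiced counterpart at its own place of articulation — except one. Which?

/k/

Dental: /t̪/ ~ /d̪/
Retroflex: /ʈ/ ~ /ɖ/
Palatal: /c/ ~ /ɟ/
Uvular: /q/ ~ /ɢ/
Velar: only /k/ (voiceless); no voiced partner.
So /k/ is the unpaired segment.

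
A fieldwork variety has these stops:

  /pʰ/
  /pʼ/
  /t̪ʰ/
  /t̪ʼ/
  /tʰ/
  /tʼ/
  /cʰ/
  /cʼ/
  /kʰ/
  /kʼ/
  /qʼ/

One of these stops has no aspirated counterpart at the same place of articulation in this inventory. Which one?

Bilabial: /pʰ/ ~ /pʼ/
Dental: /t̪ʰ/ ~ /t̪ʼ/
Alveolar: /tʰ/ ~ /tʼ/
Palatal: /cʰ/ ~ /cʼ/
Velar: /kʰ/ ~ /kʼ/
Uvular: only /qʼ/ (ejective); no aspirated partner.
So /qʼ/ is the unpaired segment.

/qʼ/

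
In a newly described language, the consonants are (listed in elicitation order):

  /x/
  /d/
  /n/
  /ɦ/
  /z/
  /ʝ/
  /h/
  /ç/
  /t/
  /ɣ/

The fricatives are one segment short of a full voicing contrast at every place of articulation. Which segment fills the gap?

alveolar: voiceless —, voiced /z/.
palatal: voiceless /ç/, voiced /ʝ/.
velar: voiceless /x/, voiced /ɣ/.
glottal: voiceless /h/, voiced /ɦ/.
The alveolar row has no voiceless member, so the gap is the voiceless alveolar fricative /s/.

/s/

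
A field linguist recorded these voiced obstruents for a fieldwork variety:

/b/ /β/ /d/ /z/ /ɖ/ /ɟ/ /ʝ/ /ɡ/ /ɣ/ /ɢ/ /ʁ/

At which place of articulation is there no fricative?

Stop: /b/ (bilabial), /d/ (alveolar), /ɖ/ (retroflex), /ɟ/ (palatal), /ɡ/ (velar), /ɢ/ (uvular).
Fricative: /β/ (bilabial), /z/ (alveolar), /ʝ/ (palatal), /ɣ/ (velar), /ʁ/ (uvular).
Every place of articulation has a fricative member except retroflex, where /ʐ/ would be expected.

retroflex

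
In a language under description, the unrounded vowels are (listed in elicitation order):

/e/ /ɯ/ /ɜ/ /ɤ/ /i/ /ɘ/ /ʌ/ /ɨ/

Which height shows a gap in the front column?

height            front     central   back    
high              i         ɨ         ɯ       
high-mid          e         ɘ         ɤ       
low-mid           —         ɜ         ʌ       
Every height has a front member except low-mid, where /ɛ/ would be expected.

low-mid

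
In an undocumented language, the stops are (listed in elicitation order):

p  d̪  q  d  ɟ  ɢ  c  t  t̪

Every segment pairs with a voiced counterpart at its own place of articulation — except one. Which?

Dental: /t̪/ ~ /d̪/
Alveolar: /t/ ~ /d/
Palatal: /c/ ~ /ɟ/
Uvular: /q/ ~ /ɢ/
Bilabial: only /p/ (voiceless); no voiced partner.
So /p/ is the unpaired segment.

/p/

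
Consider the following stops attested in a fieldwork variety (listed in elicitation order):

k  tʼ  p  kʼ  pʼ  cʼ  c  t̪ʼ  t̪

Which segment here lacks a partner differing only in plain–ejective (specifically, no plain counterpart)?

/tʼ/

Bilabial: /p/ ~ /pʼ/
Dental: /t̪/ ~ /t̪ʼ/
Palatal: /c/ ~ /cʼ/
Velar: /k/ ~ /kʼ/
Alveolar: only /tʼ/ (ejective); no plain partner.
So /tʼ/ is the unpaired segment.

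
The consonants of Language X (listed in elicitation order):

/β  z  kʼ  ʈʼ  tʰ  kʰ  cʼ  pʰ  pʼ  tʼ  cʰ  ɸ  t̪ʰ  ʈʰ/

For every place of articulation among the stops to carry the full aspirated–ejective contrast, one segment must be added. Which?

place of articulation  aspirated  ejective
bilabial          pʰ        pʼ      
dental            t̪ʰ       —       
alveolar          tʰ        tʼ      
retroflex         ʈʰ        ʈʼ      
palatal           cʰ        cʼ      
velar             kʰ        kʼ      
The dental row has no ejective member, so the gap is the ejective dental stop /t̪ʼ/.

/t̪ʼ/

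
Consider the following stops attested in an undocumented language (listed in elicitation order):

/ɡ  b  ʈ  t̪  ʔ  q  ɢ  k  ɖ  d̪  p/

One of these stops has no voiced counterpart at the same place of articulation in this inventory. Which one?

/ʔ/

Bilabial: /p/ ~ /b/
Dental: /t̪/ ~ /d̪/
Retroflex: /ʈ/ ~ /ɖ/
Velar: /k/ ~ /ɡ/
Uvular: /q/ ~ /ɢ/
Glottal: only /ʔ/ (voiceless); no voiced partner.
So /ʔ/ is the unpaired segment.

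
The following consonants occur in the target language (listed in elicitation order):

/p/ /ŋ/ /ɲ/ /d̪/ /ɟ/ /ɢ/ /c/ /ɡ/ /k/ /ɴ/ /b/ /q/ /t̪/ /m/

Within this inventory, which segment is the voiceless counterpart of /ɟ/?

/ɟ/ is a voiced palatal stop.
The voiceless counterpart is a voiceless palatal stop — in this inventory, /c/.

/c/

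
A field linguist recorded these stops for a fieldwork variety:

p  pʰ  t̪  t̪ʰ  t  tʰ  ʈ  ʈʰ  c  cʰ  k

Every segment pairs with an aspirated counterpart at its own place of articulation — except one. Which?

Bilabial: /p/ ~ /pʰ/
Dental: /t̪/ ~ /t̪ʰ/
Alveolar: /t/ ~ /tʰ/
Retroflex: /ʈ/ ~ /ʈʰ/
Palatal: /c/ ~ /cʰ/
Velar: only /k/ (plain); no aspirated partner.
So /k/ is the unpaired segment.

/k/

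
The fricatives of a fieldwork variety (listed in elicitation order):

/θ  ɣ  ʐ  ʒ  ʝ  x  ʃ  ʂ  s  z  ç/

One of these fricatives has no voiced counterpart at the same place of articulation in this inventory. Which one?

/θ/

Alveolar: /s/ ~ /z/
Postalveolar: /ʃ/ ~ /ʒ/
Retroflex: /ʂ/ ~ /ʐ/
Palatal: /ç/ ~ /ʝ/
Velar: /x/ ~ /ɣ/
Dental: only /θ/ (voiceless); no voiced partner.
So /θ/ is the unpaired segment.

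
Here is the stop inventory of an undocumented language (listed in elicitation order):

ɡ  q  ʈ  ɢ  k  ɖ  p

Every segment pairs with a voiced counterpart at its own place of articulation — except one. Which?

/p/

Retroflex: /ʈ/ ~ /ɖ/
Velar: /k/ ~ /ɡ/
Uvular: /q/ ~ /ɢ/
Bilabial: only /p/ (voiceless); no voiced partner.
So /p/ is the unpaired segment.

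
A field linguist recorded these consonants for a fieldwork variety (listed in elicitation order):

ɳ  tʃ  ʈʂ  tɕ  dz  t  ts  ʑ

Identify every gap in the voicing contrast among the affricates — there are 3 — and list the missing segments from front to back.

Voiceless: /ts/ (alveolar), /tʃ/ (postalveolar), /ʈʂ/ (retroflex), /tɕ/ (alveolo-palatal).
Voiced: /dz/ (alveolar).
Gaps, from front to back: postalveolar lacks voiced (/dʒ/); retroflex lacks voiced (/ɖʐ/); alveolo-palatal lacks voiced (/dʑ/).

/dʒ/, /ɖʐ/, /dʑ/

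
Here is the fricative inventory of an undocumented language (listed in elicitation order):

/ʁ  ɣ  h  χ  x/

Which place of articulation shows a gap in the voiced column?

velar: voiceless /x/, voiced /ɣ/.
uvular: voiceless /χ/, voiced /ʁ/.
glottal: voiceless /h/, voiced —.
Every place of articulation has a voiced member except glottal, where /ɦ/ would be expected.

glottal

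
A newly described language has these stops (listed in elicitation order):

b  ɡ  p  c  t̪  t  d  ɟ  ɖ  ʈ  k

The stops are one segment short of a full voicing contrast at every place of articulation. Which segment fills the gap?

/d̪/

Voiceless: /p/ (bilabial), /t̪/ (dental), /t/ (alveolar), /ʈ/ (retroflex), /c/ (palatal), /k/ (velar).
Voiced: /b/ (bilabial), /d/ (alveolar), /ɖ/ (retroflex), /ɟ/ (palatal), /ɡ/ (velar).
The dental row has no voiced member, so the gap is the voiced dental stop /d̪/.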